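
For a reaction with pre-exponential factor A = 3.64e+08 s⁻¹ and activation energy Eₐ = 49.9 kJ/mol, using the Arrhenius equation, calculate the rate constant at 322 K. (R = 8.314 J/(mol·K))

2.92e+00 s⁻¹

Step 1: Use the Arrhenius equation: k = A × exp(-Eₐ/RT)
Step 2: Convert Eₐ to J/mol: 49.9 kJ/mol = 49900 J/mol
Step 3: Calculate the exponent: -Eₐ/(RT) = -49900/(8.314 × 322) = -18.63952
Step 4: k = 3.64e+08 × exp(-18.63952)
Step 5: k = 3.64e+08 × 8.03451e-09 = 2.9246e+00 s⁻¹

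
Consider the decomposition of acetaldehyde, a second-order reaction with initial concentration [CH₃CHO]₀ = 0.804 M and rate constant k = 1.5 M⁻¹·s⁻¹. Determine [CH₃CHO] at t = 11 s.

0.05636 M

Step 1: For a second-order reaction: 1/[CH₃CHO] = 1/[CH₃CHO]₀ + kt
Step 2: 1/[CH₃CHO] = 1/0.804 + 1.5 × 11
Step 3: 1/[CH₃CHO] = 1.244 + 16.5 = 17.74
Step 4: [CH₃CHO] = 1/17.74 = 0.05636 M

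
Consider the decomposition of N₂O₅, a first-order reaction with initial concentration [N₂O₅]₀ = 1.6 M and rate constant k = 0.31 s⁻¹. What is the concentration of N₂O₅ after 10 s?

0.07208 M

Step 1: For a first-order reaction: [N₂O₅] = [N₂O₅]₀ × e^(-kt)
Step 2: [N₂O₅] = 1.6 × e^(-0.31 × 10)
Step 3: [N₂O₅] = 1.6 × e^(-3.1)
Step 4: [N₂O₅] = 1.6 × 0.0450492 = 0.07208 M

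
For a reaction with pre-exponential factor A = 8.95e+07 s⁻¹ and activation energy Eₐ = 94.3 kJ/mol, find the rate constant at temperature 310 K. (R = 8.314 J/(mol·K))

1.15e-08 s⁻¹

Step 1: Use the Arrhenius equation: k = A × exp(-Eₐ/RT)
Step 2: Convert Eₐ to J/mol: 94.3 kJ/mol = 94300 J/mol
Step 3: Calculate the exponent: -Eₐ/(RT) = -94300/(8.314 × 310) = -36.58811
Step 4: k = 8.95e+07 × exp(-36.58811)
Step 5: k = 8.95e+07 × 1.28821e-16 = 1.1529e-08 s⁻¹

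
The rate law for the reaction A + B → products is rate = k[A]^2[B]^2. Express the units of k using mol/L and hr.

(mol/L)⁻³·hr⁻¹

Step 1: Overall order = 2 + 2 = 4.
Step 2: rate has units mol/L·hr⁻¹; [A]^2[B]^2 has units (mol/L)^4.
Step 3: k = rate/([A]^2[B]^2), so units of k = (mol/L)^(1-4)·hr⁻¹ = (mol/L)⁻³·hr⁻¹.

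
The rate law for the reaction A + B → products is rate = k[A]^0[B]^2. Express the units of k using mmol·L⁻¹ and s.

(mmol·L⁻¹)⁻¹·s⁻¹

Step 1: Overall order = 0 + 2 = 2.
Step 2: rate has units mmol·L⁻¹·s⁻¹; [A]^0[B]^2 has units (mmol·L⁻¹)^2.
Step 3: k = rate/([A]^0[B]^2), so units of k = (mmol·L⁻¹)^(1-2)·s⁻¹ = (mmol·L⁻¹)⁻¹·s⁻¹.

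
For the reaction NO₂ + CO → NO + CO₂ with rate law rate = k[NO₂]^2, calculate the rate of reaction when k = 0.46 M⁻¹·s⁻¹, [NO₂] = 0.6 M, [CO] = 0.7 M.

0.1656 M/s

Step 1: The rate law is rate = k[NO₂]^2
Step 2: Note that the rate does not depend on [CO] (zero order in CO).
Step 3: rate = 0.46 × (0.6)^2 = 0.1656 M/s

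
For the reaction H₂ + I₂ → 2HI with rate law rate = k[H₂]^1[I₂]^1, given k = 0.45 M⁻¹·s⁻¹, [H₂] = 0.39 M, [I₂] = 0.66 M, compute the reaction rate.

0.1158 M/s

Step 1: The rate law is rate = k[H₂]^1[I₂]^1
Step 2: Substitute: rate = 0.45 × (0.39)^1 × (0.66)^1
Step 3: rate = 0.45 × 0.39 × 0.66 = 0.11583 M/s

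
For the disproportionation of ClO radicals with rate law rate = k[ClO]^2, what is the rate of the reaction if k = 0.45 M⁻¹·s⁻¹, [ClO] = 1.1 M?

0.5445 M/s

Step 1: Identify the rate law: rate = k[ClO]^2
Step 2: Substitute values: rate = 0.45 × (1.1)^2
Step 3: Calculate: rate = 0.45 × 1.21 = 0.5445 M/s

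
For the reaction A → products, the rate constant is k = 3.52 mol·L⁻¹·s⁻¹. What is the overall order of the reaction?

zeroth order (0)

Step 1: The units of k for an nth-order reaction are (concentration)^(1-n)·(time)⁻¹.
Step 2: Here k has units mol·L⁻¹·s⁻¹, so the concentration exponent is 1.
Step 3: 1 - n = 1 ⇒ n = 0. The reaction is zeroth order.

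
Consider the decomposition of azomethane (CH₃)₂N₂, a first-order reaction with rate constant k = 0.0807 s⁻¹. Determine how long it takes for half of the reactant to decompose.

8.589 s

Step 1: For a first-order reaction, t₁/₂ = ln(2)/k
Step 2: t₁/₂ = ln(2)/0.0807
Step 3: t₁/₂ = 0.6931/0.0807 = 8.589 s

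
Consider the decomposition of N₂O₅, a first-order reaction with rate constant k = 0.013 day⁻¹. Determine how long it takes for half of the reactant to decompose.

53.32 day

Step 1: For a first-order reaction, t₁/₂ = ln(2)/k
Step 2: t₁/₂ = ln(2)/0.013
Step 3: t₁/₂ = 0.6931/0.013 = 53.32 day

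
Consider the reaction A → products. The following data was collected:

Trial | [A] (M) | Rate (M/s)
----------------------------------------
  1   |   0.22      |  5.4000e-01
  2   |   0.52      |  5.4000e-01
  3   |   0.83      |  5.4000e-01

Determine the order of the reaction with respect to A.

zeroth order (0)

Step 1: Compare trials - when concentration changes, rate stays constant.
Step 2: rate₂/rate₁ = 5.4000e-01/5.4000e-01 = 1
Step 3: [A]₂/[A]₁ = 0.52/0.22 = 2.364
Step 4: Since rate ratio ≈ (conc ratio)^0, the reaction is zeroth order.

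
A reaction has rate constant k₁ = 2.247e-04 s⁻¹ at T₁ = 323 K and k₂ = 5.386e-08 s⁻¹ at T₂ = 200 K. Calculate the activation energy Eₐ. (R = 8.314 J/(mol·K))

36.4 kJ/mol

Step 1: Use the two-temperature Arrhenius form: ln(k₂/k₁) = -Eₐ/R × (1/T₂ - 1/T₁)
Step 2: ln(k₂/k₁) = ln(5.386e-08/2.247e-04) = ln(0.000239697) = -8.33613
Step 3: 1/T₂ - 1/T₁ = 1/200 - 1/323 = 1.904025e-03 K⁻¹
Step 4: Eₐ = -R × ln(k₂/k₁) / (1/T₂ - 1/T₁) = -8.314 × -8.33613 / 1.904025e-03
Step 5: Eₐ = 3.6400e+04 J/mol = 36.4 kJ/mol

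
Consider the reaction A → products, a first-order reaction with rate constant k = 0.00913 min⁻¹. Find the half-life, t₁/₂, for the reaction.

75.92 min

Step 1: For a first-order reaction, t₁/₂ = ln(2)/k
Step 2: t₁/₂ = ln(2)/0.00913
Step 3: t₁/₂ = 0.6931/0.00913 = 75.92 min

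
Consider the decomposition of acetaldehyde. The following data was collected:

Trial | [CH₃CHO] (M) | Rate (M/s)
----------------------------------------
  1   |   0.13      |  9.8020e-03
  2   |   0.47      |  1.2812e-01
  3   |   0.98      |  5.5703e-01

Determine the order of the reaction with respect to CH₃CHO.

second order (2)

Step 1: Compare trials to find order n where rate₂/rate₁ = ([CH₃CHO]₂/[CH₃CHO]₁)^n
Step 2: rate₂/rate₁ = 1.2812e-01/9.8020e-03 = 13.07
Step 3: [CH₃CHO]₂/[CH₃CHO]₁ = 0.47/0.13 = 3.615
Step 4: n = ln(13.07)/ln(3.615) = 2.00 ≈ 2
Step 5: The reaction is second order in CH₃CHO.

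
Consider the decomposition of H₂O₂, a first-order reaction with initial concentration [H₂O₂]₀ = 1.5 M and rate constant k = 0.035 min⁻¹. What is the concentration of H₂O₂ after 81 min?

0.08808 M

Step 1: For a first-order reaction: [H₂O₂] = [H₂O₂]₀ × e^(-kt)
Step 2: [H₂O₂] = 1.5 × e^(-0.035 × 81)
Step 3: [H₂O₂] = 1.5 × e^(-2.835)
Step 4: [H₂O₂] = 1.5 × 0.0587185 = 0.08808 M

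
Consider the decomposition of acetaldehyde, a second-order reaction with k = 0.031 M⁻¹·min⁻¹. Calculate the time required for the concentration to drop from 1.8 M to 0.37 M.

69.26 min

Step 1: For second-order: t = (1/[CH₃CHO] - 1/[CH₃CHO]₀)/k
Step 2: t = (1/0.37 - 1/1.8)/0.031
Step 3: t = (2.703 - 0.5556)/0.031
Step 4: t = 2.147/0.031 = 69.26 min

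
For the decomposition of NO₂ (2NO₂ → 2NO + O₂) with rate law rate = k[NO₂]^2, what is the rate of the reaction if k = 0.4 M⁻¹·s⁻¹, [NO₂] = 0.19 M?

0.01444 M/s

Step 1: Identify the rate law: rate = k[NO₂]^2
Step 2: Substitute values: rate = 0.4 × (0.19)^2
Step 3: Calculate: rate = 0.4 × 0.0361 = 0.01444 M/s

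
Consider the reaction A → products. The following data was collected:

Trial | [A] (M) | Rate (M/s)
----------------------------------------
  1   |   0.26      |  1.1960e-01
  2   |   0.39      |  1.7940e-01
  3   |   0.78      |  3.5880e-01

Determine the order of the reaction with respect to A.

first order (1)

Step 1: Compare trials to find order n where rate₂/rate₁ = ([A]₂/[A]₁)^n
Step 2: rate₂/rate₁ = 1.7940e-01/1.1960e-01 = 1.5
Step 3: [A]₂/[A]₁ = 0.39/0.26 = 1.5
Step 4: n = ln(1.5)/ln(1.5) = 1.00 ≈ 1
Step 5: The reaction is first order in A.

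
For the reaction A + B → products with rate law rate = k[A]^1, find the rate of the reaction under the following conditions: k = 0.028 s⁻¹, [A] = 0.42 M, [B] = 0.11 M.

0.01176 M/s

Step 1: The rate law is rate = k[A]^1
Step 2: Note that the rate does not depend on [B] (zero order in B).
Step 3: rate = 0.028 × (0.42)^1 = 0.01176 M/s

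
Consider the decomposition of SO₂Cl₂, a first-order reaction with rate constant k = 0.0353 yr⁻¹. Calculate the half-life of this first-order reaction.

19.64 yr

Step 1: For a first-order reaction, t₁/₂ = ln(2)/k
Step 2: t₁/₂ = ln(2)/0.0353
Step 3: t₁/₂ = 0.6931/0.0353 = 19.64 yr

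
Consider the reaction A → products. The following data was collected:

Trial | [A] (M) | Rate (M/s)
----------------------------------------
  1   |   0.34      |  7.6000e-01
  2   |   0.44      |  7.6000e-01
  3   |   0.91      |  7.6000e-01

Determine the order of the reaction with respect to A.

zeroth order (0)

Step 1: Compare trials - when concentration changes, rate stays constant.
Step 2: rate₂/rate₁ = 7.6000e-01/7.6000e-01 = 1
Step 3: [A]₂/[A]₁ = 0.44/0.34 = 1.294
Step 4: Since rate ratio ≈ (conc ratio)^0, the reaction is zeroth order.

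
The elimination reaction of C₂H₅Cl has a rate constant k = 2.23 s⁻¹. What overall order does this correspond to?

first order (1)

Step 1: The units of k for an nth-order reaction are (concentration)^(1-n)·(time)⁻¹.
Step 2: Here k has units s⁻¹, so the concentration exponent is 0.
Step 3: 1 - n = 0 ⇒ n = 1. The reaction is first order.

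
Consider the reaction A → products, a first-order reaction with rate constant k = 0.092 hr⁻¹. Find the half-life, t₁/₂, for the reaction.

7.534 hr

Step 1: For a first-order reaction, t₁/₂ = ln(2)/k
Step 2: t₁/₂ = ln(2)/0.092
Step 3: t₁/₂ = 0.6931/0.092 = 7.534 hr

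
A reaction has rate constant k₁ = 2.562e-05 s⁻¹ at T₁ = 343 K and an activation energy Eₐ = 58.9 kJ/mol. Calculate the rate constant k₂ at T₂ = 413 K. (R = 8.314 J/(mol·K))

8.490e-04 s⁻¹

Step 1: Use the two-temperature Arrhenius form: ln(k₂/k₁) = -Eₐ/R × (1/T₂ - 1/T₁)
Step 2: Convert Eₐ to J/mol: 58.9 kJ/mol = 58900 J/mol
Step 3: 1/T₂ - 1/T₁ = 1/413 - 1/343 = -4.941444e-04 K⁻¹
Step 4: ln(k₂/k₁) = -58900/8.314 × -4.941444e-04 = 3.50073
Step 5: k₂ = k₁ × exp(3.50073) = 2.562e-05 × 3.31396e+01 = 8.490e-04 s⁻¹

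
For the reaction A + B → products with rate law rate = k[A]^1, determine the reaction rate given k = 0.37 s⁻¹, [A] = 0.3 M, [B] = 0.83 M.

0.111 M/s

Step 1: The rate law is rate = k[A]^1
Step 2: Note that the rate does not depend on [B] (zero order in B).
Step 3: rate = 0.37 × (0.3)^1 = 0.111 M/s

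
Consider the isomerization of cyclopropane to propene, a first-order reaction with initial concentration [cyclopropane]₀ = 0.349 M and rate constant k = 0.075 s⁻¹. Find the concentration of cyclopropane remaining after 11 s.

0.1529 M

Step 1: For a first-order reaction: [cyclopropane] = [cyclopropane]₀ × e^(-kt)
Step 2: [cyclopropane] = 0.349 × e^(-0.075 × 11)
Step 3: [cyclopropane] = 0.349 × e^(-0.825)
Step 4: [cyclopropane] = 0.349 × 0.438235 = 0.1529 M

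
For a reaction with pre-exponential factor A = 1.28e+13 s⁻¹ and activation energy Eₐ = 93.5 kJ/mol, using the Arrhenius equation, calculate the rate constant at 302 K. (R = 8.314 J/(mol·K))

8.60e-04 s⁻¹

Step 1: Use the Arrhenius equation: k = A × exp(-Eₐ/RT)
Step 2: Convert Eₐ to J/mol: 93.5 kJ/mol = 93500 J/mol
Step 3: Calculate the exponent: -Eₐ/(RT) = -93500/(8.314 × 302) = -37.23871
Step 4: k = 1.28e+13 × exp(-37.23871)
Step 5: k = 1.28e+13 × 6.72100e-17 = 8.6029e-04 s⁻¹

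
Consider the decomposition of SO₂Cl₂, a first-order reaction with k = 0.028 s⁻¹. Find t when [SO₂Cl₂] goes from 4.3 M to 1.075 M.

49.51 s

Step 1: For first-order: t = ln([SO₂Cl₂]₀/[SO₂Cl₂])/k
Step 2: t = ln(4.3/1.075)/0.028
Step 3: t = ln(4)/0.028
Step 4: t = 1.386/0.028 = 49.51 s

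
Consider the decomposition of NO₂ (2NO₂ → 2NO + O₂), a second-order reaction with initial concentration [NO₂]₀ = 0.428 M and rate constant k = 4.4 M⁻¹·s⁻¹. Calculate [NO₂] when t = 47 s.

0.004782 M

Step 1: For a second-order reaction: 1/[NO₂] = 1/[NO₂]₀ + kt
Step 2: 1/[NO₂] = 1/0.428 + 4.4 × 47
Step 3: 1/[NO₂] = 2.336 + 206.8 = 209.1
Step 4: [NO₂] = 1/209.1 = 0.004782 M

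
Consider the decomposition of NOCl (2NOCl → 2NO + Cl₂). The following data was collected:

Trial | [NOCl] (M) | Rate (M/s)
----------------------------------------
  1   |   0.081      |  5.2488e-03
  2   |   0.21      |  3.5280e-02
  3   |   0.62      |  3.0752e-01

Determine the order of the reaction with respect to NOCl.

second order (2)

Step 1: Compare trials to find order n where rate₂/rate₁ = ([NOCl]₂/[NOCl]₁)^n
Step 2: rate₂/rate₁ = 3.5280e-02/5.2488e-03 = 6.722
Step 3: [NOCl]₂/[NOCl]₁ = 0.21/0.081 = 2.593
Step 4: n = ln(6.722)/ln(2.593) = 2.00 ≈ 2
Step 5: The reaction is second order in NOCl.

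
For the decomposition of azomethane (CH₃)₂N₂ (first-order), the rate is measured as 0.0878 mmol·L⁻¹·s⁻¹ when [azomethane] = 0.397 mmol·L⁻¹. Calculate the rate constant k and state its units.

0.2212 s⁻¹

Step 1: rate = k[azomethane]^1, so k = rate / [azomethane]^1.
Step 2: k = 0.0878 / (0.397)^1 = 0.0878 / 0.397.
Step 3: k = 0.2212 s⁻¹.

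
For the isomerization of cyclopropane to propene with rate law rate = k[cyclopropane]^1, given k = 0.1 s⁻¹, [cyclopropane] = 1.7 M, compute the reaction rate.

0.17 M/s

Step 1: Identify the rate law: rate = k[cyclopropane]^1
Step 2: Substitute values: rate = 0.1 × (1.7)^1
Step 3: Calculate: rate = 0.1 × 1.7 = 0.17 M/s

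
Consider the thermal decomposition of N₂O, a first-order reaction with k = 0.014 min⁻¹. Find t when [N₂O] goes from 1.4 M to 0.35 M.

99.02 min

Step 1: For first-order: t = ln([N₂O]₀/[N₂O])/k
Step 2: t = ln(1.4/0.35)/0.014
Step 3: t = ln(4)/0.014
Step 4: t = 1.386/0.014 = 99.02 min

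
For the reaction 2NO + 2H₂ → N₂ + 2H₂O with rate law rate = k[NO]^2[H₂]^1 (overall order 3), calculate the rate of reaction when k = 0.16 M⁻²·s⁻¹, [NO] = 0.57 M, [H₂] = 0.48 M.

0.02495 M/s

Step 1: The rate law is rate = k[NO]^2[H₂]^1, overall order = 2+1 = 3
Step 2: Substitute values: rate = 0.16 × (0.57)^2 × (0.48)^1
Step 3: rate = 0.16 × 0.3249 × 0.48 = 0.0249523 M/s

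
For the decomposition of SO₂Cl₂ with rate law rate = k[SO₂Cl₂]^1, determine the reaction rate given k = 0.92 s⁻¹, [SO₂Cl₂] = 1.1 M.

1.012 M/s

Step 1: Identify the rate law: rate = k[SO₂Cl₂]^1
Step 2: Substitute values: rate = 0.92 × (1.1)^1
Step 3: Calculate: rate = 0.92 × 1.1 = 1.012 M/s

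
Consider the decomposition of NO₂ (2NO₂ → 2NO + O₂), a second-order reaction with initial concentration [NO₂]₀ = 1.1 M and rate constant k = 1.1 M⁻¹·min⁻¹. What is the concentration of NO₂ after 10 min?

0.08397 M

Step 1: For a second-order reaction: 1/[NO₂] = 1/[NO₂]₀ + kt
Step 2: 1/[NO₂] = 1/1.1 + 1.1 × 10
Step 3: 1/[NO₂] = 0.9091 + 11 = 11.91
Step 4: [NO₂] = 1/11.91 = 0.08397 M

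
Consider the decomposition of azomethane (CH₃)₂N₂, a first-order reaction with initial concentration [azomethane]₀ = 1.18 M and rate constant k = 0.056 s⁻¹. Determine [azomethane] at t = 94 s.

0.006106 M

Step 1: For a first-order reaction: [azomethane] = [azomethane]₀ × e^(-kt)
Step 2: [azomethane] = 1.18 × e^(-0.056 × 94)
Step 3: [azomethane] = 1.18 × e^(-5.264)
Step 4: [azomethane] = 1.18 × 0.00517457 = 0.006106 M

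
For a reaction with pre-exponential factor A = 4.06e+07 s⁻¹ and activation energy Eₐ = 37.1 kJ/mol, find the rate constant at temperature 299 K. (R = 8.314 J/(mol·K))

1.34e+01 s⁻¹

Step 1: Use the Arrhenius equation: k = A × exp(-Eₐ/RT)
Step 2: Convert Eₐ to J/mol: 37.1 kJ/mol = 37100 J/mol
Step 3: Calculate the exponent: -Eₐ/(RT) = -37100/(8.314 × 299) = -14.92426
Step 4: k = 4.06e+07 × exp(-14.92426)
Step 5: k = 4.06e+07 × 3.29971e-07 = 1.3397e+01 s⁻¹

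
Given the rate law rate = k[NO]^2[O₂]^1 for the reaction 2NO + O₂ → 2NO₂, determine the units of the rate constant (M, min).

M⁻²·min⁻¹

Step 1: Overall order = 2 + 1 = 3.
Step 2: rate has units M·min⁻¹; [NO]^2[O₂]^1 has units M^3.
Step 3: k = rate/([NO]^2[O₂]^1), so units of k = M^(1-3)·min⁻¹ = M⁻²·min⁻¹.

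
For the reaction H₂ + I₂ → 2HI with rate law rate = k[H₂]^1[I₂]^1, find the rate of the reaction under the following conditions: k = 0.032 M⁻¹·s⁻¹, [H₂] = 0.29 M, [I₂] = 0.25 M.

0.00232 M/s

Step 1: The rate law is rate = k[H₂]^1[I₂]^1
Step 2: Substitute: rate = 0.032 × (0.29)^1 × (0.25)^1
Step 3: rate = 0.032 × 0.29 × 0.25 = 0.00232 M/s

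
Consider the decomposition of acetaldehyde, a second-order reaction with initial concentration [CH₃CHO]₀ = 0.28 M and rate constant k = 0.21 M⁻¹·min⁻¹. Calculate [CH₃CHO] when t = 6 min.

0.207 M

Step 1: For a second-order reaction: 1/[CH₃CHO] = 1/[CH₃CHO]₀ + kt
Step 2: 1/[CH₃CHO] = 1/0.28 + 0.21 × 6
Step 3: 1/[CH₃CHO] = 3.571 + 1.26 = 4.831
Step 4: [CH₃CHO] = 1/4.831 = 0.207 M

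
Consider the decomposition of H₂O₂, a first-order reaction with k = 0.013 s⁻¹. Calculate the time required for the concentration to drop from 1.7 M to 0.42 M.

107.5 s

Step 1: For first-order: t = ln([H₂O₂]₀/[H₂O₂])/k
Step 2: t = ln(1.7/0.42)/0.013
Step 3: t = ln(4.048)/0.013
Step 4: t = 1.398/0.013 = 107.5 s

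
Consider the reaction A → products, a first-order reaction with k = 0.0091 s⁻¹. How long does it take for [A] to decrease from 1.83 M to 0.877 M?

80.83 s

Step 1: For first-order: t = ln([A]₀/[A])/k
Step 2: t = ln(1.83/0.877)/0.0091
Step 3: t = ln(2.087)/0.0091
Step 4: t = 0.7356/0.0091 = 80.83 s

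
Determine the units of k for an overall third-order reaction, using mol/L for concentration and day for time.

(mol/L)⁻²·day⁻¹

Step 1: For overall order n, rate = k × (concentration)^n.
Step 2: Rate has units mol/L·day⁻¹; concentration term has units (mol/L)^3.
Step 3: k = rate / (concentration)^n, so units of k = (mol/L)^(1-3)·day⁻¹ = (mol/L)⁻²·day⁻¹.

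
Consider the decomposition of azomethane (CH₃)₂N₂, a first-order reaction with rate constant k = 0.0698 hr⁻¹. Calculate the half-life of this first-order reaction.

9.93 hr

Step 1: For a first-order reaction, t₁/₂ = ln(2)/k
Step 2: t₁/₂ = ln(2)/0.0698
Step 3: t₁/₂ = 0.6931/0.0698 = 9.93 hr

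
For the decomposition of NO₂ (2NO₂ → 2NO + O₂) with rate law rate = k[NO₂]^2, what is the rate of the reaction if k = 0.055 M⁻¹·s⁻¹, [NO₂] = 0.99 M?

0.05391 M/s

Step 1: Identify the rate law: rate = k[NO₂]^2
Step 2: Substitute values: rate = 0.055 × (0.99)^2
Step 3: Calculate: rate = 0.055 × 0.9801 = 0.0539055 M/s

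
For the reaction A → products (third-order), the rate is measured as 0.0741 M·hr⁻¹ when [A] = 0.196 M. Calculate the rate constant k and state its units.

9.841 M⁻²·hr⁻¹

Step 1: rate = k[A]^3, so k = rate / [A]^3.
Step 2: k = 0.0741 / (0.196)^3 = 0.0741 / 0.00753.
Step 3: k = 9.841 M⁻²·hr⁻¹.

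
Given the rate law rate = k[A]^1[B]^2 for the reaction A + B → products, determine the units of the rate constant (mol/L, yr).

(mol/L)⁻²·yr⁻¹

Step 1: Overall order = 1 + 2 = 3.
Step 2: rate has units mol/L·yr⁻¹; [A]^1[B]^2 has units (mol/L)^3.
Step 3: k = rate/([A]^1[B]^2), so units of k = (mol/L)^(1-3)·yr⁻¹ = (mol/L)⁻²·yr⁻¹.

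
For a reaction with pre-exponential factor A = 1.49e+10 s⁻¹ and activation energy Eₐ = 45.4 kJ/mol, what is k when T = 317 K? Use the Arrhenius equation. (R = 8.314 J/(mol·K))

4.92e+02 s⁻¹

Step 1: Use the Arrhenius equation: k = A × exp(-Eₐ/RT)
Step 2: Convert Eₐ to J/mol: 45.4 kJ/mol = 45400 J/mol
Step 3: Calculate the exponent: -Eₐ/(RT) = -45400/(8.314 × 317) = -17.22608
Step 4: k = 1.49e+10 × exp(-17.22608)
Step 5: k = 1.49e+10 × 3.30224e-08 = 4.9203e+02 s⁻¹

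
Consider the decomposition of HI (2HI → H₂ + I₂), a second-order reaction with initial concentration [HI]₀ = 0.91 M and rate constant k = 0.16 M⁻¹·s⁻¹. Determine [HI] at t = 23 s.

0.2093 M

Step 1: For a second-order reaction: 1/[HI] = 1/[HI]₀ + kt
Step 2: 1/[HI] = 1/0.91 + 0.16 × 23
Step 3: 1/[HI] = 1.099 + 3.68 = 4.779
Step 4: [HI] = 1/4.779 = 0.2093 M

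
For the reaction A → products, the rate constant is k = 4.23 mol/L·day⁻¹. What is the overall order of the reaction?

zeroth order (0)

Step 1: The units of k for an nth-order reaction are (concentration)^(1-n)·(time)⁻¹.
Step 2: Here k has units mol/L·day⁻¹, so the concentration exponent is 1.
Step 3: 1 - n = 1 ⇒ n = 0. The reaction is zeroth order.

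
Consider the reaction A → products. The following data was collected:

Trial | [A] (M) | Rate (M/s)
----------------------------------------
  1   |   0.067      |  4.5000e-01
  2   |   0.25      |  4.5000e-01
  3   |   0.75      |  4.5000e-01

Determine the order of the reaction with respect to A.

zeroth order (0)

Step 1: Compare trials - when concentration changes, rate stays constant.
Step 2: rate₂/rate₁ = 4.5000e-01/4.5000e-01 = 1
Step 3: [A]₂/[A]₁ = 0.25/0.067 = 3.731
Step 4: Since rate ratio ≈ (conc ratio)^0, the reaction is zeroth order.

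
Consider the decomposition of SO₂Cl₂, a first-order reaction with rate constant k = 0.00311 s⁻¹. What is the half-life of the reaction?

222.9 s

Step 1: For a first-order reaction, t₁/₂ = ln(2)/k
Step 2: t₁/₂ = ln(2)/0.00311
Step 3: t₁/₂ = 0.6931/0.00311 = 222.9 s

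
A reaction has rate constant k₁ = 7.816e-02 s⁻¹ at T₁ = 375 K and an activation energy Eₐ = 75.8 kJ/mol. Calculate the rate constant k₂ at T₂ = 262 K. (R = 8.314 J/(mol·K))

2.183e-06 s⁻¹

Step 1: Use the two-temperature Arrhenius form: ln(k₂/k₁) = -Eₐ/R × (1/T₂ - 1/T₁)
Step 2: Convert Eₐ to J/mol: 75.8 kJ/mol = 75800 J/mol
Step 3: 1/T₂ - 1/T₁ = 1/262 - 1/375 = 1.150127e-03 K⁻¹
Step 4: ln(k₂/k₁) = -75800/8.314 × 1.150127e-03 = -10.48588
Step 5: k₂ = k₁ × exp(-10.48588) = 7.816e-02 × 2.79280e-05 = 2.183e-06 s⁻¹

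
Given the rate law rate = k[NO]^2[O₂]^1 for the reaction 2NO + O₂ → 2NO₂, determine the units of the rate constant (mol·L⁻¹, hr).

(mol·L⁻¹)⁻²·hr⁻¹

Step 1: Overall order = 2 + 1 = 3.
Step 2: rate has units mol·L⁻¹·hr⁻¹; [NO]^2[O₂]^1 has units (mol·L⁻¹)^3.
Step 3: k = rate/([NO]^2[O₂]^1), so units of k = (mol·L⁻¹)^(1-3)·hr⁻¹ = (mol·L⁻¹)⁻²·hr⁻¹.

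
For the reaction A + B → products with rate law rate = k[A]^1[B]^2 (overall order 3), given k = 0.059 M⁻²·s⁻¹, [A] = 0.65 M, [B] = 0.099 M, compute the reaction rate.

0.0003759 M/s

Step 1: The rate law is rate = k[A]^1[B]^2, overall order = 1+2 = 3
Step 2: Substitute values: rate = 0.059 × (0.65)^1 × (0.099)^2
Step 3: rate = 0.059 × 0.65 × 0.009801 = 0.000375868 M/s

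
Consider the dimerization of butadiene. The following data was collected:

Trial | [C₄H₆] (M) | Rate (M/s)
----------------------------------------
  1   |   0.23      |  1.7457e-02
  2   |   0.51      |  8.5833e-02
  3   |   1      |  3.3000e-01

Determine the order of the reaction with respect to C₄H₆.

second order (2)

Step 1: Compare trials to find order n where rate₂/rate₁ = ([C₄H₆]₂/[C₄H₆]₁)^n
Step 2: rate₂/rate₁ = 8.5833e-02/1.7457e-02 = 4.917
Step 3: [C₄H₆]₂/[C₄H₆]₁ = 0.51/0.23 = 2.217
Step 4: n = ln(4.917)/ln(2.217) = 2.00 ≈ 2
Step 5: The reaction is second order in C₄H₆.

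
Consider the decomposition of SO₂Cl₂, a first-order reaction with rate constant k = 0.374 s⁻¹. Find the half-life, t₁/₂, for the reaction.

1.853 s

Step 1: For a first-order reaction, t₁/₂ = ln(2)/k
Step 2: t₁/₂ = ln(2)/0.374
Step 3: t₁/₂ = 0.6931/0.374 = 1.853 s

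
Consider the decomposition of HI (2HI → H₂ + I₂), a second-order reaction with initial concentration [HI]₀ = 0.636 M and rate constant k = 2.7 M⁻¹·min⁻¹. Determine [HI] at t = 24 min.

0.01507 M

Step 1: For a second-order reaction: 1/[HI] = 1/[HI]₀ + kt
Step 2: 1/[HI] = 1/0.636 + 2.7 × 24
Step 3: 1/[HI] = 1.572 + 64.8 = 66.37
Step 4: [HI] = 1/66.37 = 0.01507 M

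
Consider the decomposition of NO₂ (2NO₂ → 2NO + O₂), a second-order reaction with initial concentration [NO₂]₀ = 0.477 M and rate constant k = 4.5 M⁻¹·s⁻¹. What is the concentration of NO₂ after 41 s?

0.005359 M

Step 1: For a second-order reaction: 1/[NO₂] = 1/[NO₂]₀ + kt
Step 2: 1/[NO₂] = 1/0.477 + 4.5 × 41
Step 3: 1/[NO₂] = 2.096 + 184.5 = 186.6
Step 4: [NO₂] = 1/186.6 = 0.005359 M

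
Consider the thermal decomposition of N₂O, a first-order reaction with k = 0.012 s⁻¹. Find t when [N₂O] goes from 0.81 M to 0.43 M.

52.77 s

Step 1: For first-order: t = ln([N₂O]₀/[N₂O])/k
Step 2: t = ln(0.81/0.43)/0.012
Step 3: t = ln(1.884)/0.012
Step 4: t = 0.6332/0.012 = 52.77 s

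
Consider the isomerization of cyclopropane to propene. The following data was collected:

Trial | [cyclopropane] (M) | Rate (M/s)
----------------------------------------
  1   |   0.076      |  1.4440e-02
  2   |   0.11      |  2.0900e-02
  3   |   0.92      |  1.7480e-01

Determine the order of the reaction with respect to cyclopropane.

first order (1)

Step 1: Compare trials to find order n where rate₂/rate₁ = ([cyclopropane]₂/[cyclopropane]₁)^n
Step 2: rate₂/rate₁ = 2.0900e-02/1.4440e-02 = 1.447
Step 3: [cyclopropane]₂/[cyclopropane]₁ = 0.11/0.076 = 1.447
Step 4: n = ln(1.447)/ln(1.447) = 1.00 ≈ 1
Step 5: The reaction is first order in cyclopropane.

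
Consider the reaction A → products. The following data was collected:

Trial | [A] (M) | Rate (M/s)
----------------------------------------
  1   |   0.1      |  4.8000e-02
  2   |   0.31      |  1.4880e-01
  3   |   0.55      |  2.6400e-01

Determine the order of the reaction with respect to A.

first order (1)

Step 1: Compare trials to find order n where rate₂/rate₁ = ([A]₂/[A]₁)^n
Step 2: rate₂/rate₁ = 1.4880e-01/4.8000e-02 = 3.1
Step 3: [A]₂/[A]₁ = 0.31/0.1 = 3.1
Step 4: n = ln(3.1)/ln(3.1) = 1.00 ≈ 1
Step 5: The reaction is first order in A.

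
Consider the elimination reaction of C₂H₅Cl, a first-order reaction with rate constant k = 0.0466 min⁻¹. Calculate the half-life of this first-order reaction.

14.87 min

Step 1: For a first-order reaction, t₁/₂ = ln(2)/k
Step 2: t₁/₂ = ln(2)/0.0466
Step 3: t₁/₂ = 0.6931/0.0466 = 14.87 min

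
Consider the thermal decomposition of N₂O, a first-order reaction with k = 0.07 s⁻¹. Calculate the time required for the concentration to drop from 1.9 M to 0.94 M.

10.05 s

Step 1: For first-order: t = ln([N₂O]₀/[N₂O])/k
Step 2: t = ln(1.9/0.94)/0.07
Step 3: t = ln(2.021)/0.07
Step 4: t = 0.7037/0.07 = 10.05 s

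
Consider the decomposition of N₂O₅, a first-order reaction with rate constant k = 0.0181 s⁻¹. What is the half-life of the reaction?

38.3 s

Step 1: For a first-order reaction, t₁/₂ = ln(2)/k
Step 2: t₁/₂ = ln(2)/0.0181
Step 3: t₁/₂ = 0.6931/0.0181 = 38.3 s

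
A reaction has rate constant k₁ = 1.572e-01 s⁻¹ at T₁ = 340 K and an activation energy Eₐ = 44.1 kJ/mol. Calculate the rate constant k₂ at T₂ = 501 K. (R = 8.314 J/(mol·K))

2.365e+01 s⁻¹

Step 1: Use the two-temperature Arrhenius form: ln(k₂/k₁) = -Eₐ/R × (1/T₂ - 1/T₁)
Step 2: Convert Eₐ to J/mol: 44.1 kJ/mol = 44100 J/mol
Step 3: 1/T₂ - 1/T₁ = 1/501 - 1/340 = -9.451685e-04 K⁻¹
Step 4: ln(k₂/k₁) = -44100/8.314 × -9.451685e-04 = 5.01346
Step 5: k₂ = k₁ × exp(5.01346) = 1.572e-01 × 1.50424e+02 = 2.365e+01 s⁻¹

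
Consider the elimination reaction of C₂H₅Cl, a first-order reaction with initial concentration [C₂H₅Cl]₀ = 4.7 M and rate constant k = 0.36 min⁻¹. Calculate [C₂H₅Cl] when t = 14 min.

0.03043 M

Step 1: For a first-order reaction: [C₂H₅Cl] = [C₂H₅Cl]₀ × e^(-kt)
Step 2: [C₂H₅Cl] = 4.7 × e^(-0.36 × 14)
Step 3: [C₂H₅Cl] = 4.7 × e^(-5.04)
Step 4: [C₂H₅Cl] = 4.7 × 0.00647375 = 0.03043 M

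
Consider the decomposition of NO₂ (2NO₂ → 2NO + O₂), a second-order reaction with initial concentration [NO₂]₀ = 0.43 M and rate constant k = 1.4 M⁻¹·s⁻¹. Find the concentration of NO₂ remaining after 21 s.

0.03152 M

Step 1: For a second-order reaction: 1/[NO₂] = 1/[NO₂]₀ + kt
Step 2: 1/[NO₂] = 1/0.43 + 1.4 × 21
Step 3: 1/[NO₂] = 2.326 + 29.4 = 31.73
Step 4: [NO₂] = 1/31.73 = 0.03152 M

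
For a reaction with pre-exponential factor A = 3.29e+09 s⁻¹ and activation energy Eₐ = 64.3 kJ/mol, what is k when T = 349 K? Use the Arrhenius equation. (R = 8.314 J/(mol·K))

7.82e-01 s⁻¹

Step 1: Use the Arrhenius equation: k = A × exp(-Eₐ/RT)
Step 2: Convert Eₐ to J/mol: 64.3 kJ/mol = 64300 J/mol
Step 3: Calculate the exponent: -Eₐ/(RT) = -64300/(8.314 × 349) = -22.16029
Step 4: k = 3.29e+09 × exp(-22.16029)
Step 5: k = 3.29e+09 × 2.37634e-10 = 7.8182e-01 s⁻¹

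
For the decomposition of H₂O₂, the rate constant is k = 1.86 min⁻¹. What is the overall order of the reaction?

first order (1)

Step 1: The units of k for an nth-order reaction are (concentration)^(1-n)·(time)⁻¹.
Step 2: Here k has units min⁻¹, so the concentration exponent is 0.
Step 3: 1 - n = 0 ⇒ n = 1. The reaction is first order.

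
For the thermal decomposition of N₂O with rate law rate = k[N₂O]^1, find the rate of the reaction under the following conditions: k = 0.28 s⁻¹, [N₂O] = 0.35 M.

0.098 M/s

Step 1: Identify the rate law: rate = k[N₂O]^1
Step 2: Substitute values: rate = 0.28 × (0.35)^1
Step 3: Calculate: rate = 0.28 × 0.35 = 0.098 M/s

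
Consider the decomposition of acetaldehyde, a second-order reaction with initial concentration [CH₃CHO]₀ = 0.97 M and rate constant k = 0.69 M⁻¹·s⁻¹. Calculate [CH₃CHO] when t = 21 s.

0.06443 M

Step 1: For a second-order reaction: 1/[CH₃CHO] = 1/[CH₃CHO]₀ + kt
Step 2: 1/[CH₃CHO] = 1/0.97 + 0.69 × 21
Step 3: 1/[CH₃CHO] = 1.031 + 14.49 = 15.52
Step 4: [CH₃CHO] = 1/15.52 = 0.06443 M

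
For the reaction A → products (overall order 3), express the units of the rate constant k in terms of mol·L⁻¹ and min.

(mol·L⁻¹)⁻²·min⁻¹

Step 1: For overall order n, rate = k × (concentration)^n.
Step 2: Rate has units mol·L⁻¹·min⁻¹; concentration term has units (mol·L⁻¹)^3.
Step 3: k = rate / (concentration)^n, so units of k = (mol·L⁻¹)^(1-3)·min⁻¹ = (mol·L⁻¹)⁻²·min⁻¹.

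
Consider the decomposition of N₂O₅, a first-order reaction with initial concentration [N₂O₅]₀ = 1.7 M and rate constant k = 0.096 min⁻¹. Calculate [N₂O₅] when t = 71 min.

0.001863 M

Step 1: For a first-order reaction: [N₂O₅] = [N₂O₅]₀ × e^(-kt)
Step 2: [N₂O₅] = 1.7 × e^(-0.096 × 71)
Step 3: [N₂O₅] = 1.7 × e^(-6.816)
Step 4: [N₂O₅] = 1.7 × 0.0010961 = 0.001863 M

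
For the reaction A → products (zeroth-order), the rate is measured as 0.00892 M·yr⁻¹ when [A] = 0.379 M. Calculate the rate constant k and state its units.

0.00892 M·yr⁻¹

Step 1: For a zeroth-order reaction, rate = k (independent of concentration).
Step 2: k = rate = 0.00892 M·yr⁻¹.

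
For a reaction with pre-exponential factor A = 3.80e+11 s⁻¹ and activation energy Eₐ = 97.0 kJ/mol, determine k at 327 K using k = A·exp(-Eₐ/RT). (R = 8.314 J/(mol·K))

1.21e-04 s⁻¹

Step 1: Use the Arrhenius equation: k = A × exp(-Eₐ/RT)
Step 2: Convert Eₐ to J/mol: 97.0 kJ/mol = 97000 J/mol
Step 3: Calculate the exponent: -Eₐ/(RT) = -97000/(8.314 × 327) = -35.67911
Step 4: k = 3.80e+11 × exp(-35.67911)
Step 5: k = 3.80e+11 × 3.19712e-16 = 1.2149e-04 s⁻¹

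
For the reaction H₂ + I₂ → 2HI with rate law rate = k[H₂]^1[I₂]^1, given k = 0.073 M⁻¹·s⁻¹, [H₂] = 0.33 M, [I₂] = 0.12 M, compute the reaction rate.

0.002891 M/s

Step 1: The rate law is rate = k[H₂]^1[I₂]^1
Step 2: Substitute: rate = 0.073 × (0.33)^1 × (0.12)^1
Step 3: rate = 0.073 × 0.33 × 0.12 = 0.0028908 M/s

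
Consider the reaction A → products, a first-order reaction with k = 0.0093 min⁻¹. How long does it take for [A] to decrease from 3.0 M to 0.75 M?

149.1 min

Step 1: For first-order: t = ln([A]₀/[A])/k
Step 2: t = ln(3.0/0.75)/0.0093
Step 3: t = ln(4)/0.0093
Step 4: t = 1.386/0.0093 = 149.1 min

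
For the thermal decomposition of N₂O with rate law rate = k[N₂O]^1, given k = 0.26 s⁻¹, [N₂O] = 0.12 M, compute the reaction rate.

0.0312 M/s

Step 1: Identify the rate law: rate = k[N₂O]^1
Step 2: Substitute values: rate = 0.26 × (0.12)^1
Step 3: Calculate: rate = 0.26 × 0.12 = 0.0312 M/s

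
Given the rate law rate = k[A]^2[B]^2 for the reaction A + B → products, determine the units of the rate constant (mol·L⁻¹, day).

(mol·L⁻¹)⁻³·day⁻¹

Step 1: Overall order = 2 + 2 = 4.
Step 2: rate has units mol·L⁻¹·day⁻¹; [A]^2[B]^2 has units (mol·L⁻¹)^4.
Step 3: k = rate/([A]^2[B]^2), so units of k = (mol·L⁻¹)^(1-4)·day⁻¹ = (mol·L⁻¹)⁻³·day⁻¹.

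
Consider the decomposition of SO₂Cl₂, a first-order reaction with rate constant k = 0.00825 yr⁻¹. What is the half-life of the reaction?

84.02 yr

Step 1: For a first-order reaction, t₁/₂ = ln(2)/k
Step 2: t₁/₂ = ln(2)/0.00825
Step 3: t₁/₂ = 0.6931/0.00825 = 84.02 yr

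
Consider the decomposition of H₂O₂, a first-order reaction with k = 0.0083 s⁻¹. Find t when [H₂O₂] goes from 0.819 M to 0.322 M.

112.5 s

Step 1: For first-order: t = ln([H₂O₂]₀/[H₂O₂])/k
Step 2: t = ln(0.819/0.322)/0.0083
Step 3: t = ln(2.543)/0.0083
Step 4: t = 0.9335/0.0083 = 112.5 s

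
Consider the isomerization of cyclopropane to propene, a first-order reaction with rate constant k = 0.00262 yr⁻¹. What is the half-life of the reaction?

264.6 yr

Step 1: For a first-order reaction, t₁/₂ = ln(2)/k
Step 2: t₁/₂ = ln(2)/0.00262
Step 3: t₁/₂ = 0.6931/0.00262 = 264.6 yr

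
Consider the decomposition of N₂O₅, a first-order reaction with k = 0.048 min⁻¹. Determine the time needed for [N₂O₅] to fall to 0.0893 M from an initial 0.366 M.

29.39 min

Step 1: For first-order: t = ln([N₂O₅]₀/[N₂O₅])/k
Step 2: t = ln(0.366/0.0893)/0.048
Step 3: t = ln(4.099)/0.048
Step 4: t = 1.411/0.048 = 29.39 min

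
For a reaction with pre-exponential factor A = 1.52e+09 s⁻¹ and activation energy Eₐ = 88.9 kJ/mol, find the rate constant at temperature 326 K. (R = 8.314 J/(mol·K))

8.65e-06 s⁻¹

Step 1: Use the Arrhenius equation: k = A × exp(-Eₐ/RT)
Step 2: Convert Eₐ to J/mol: 88.9 kJ/mol = 88900 J/mol
Step 3: Calculate the exponent: -Eₐ/(RT) = -88900/(8.314 × 326) = -32.80002
Step 4: k = 1.52e+09 × exp(-32.80002)
Step 5: k = 1.52e+09 × 5.69026e-15 = 8.6492e-06 s⁻¹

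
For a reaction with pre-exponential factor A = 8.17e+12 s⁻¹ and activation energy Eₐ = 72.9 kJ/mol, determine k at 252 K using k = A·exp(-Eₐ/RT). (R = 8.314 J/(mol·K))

6.32e-03 s⁻¹

Step 1: Use the Arrhenius equation: k = A × exp(-Eₐ/RT)
Step 2: Convert Eₐ to J/mol: 72.9 kJ/mol = 72900 J/mol
Step 3: Calculate the exponent: -Eₐ/(RT) = -72900/(8.314 × 252) = -34.79501
Step 4: k = 8.17e+12 × exp(-34.79501)
Step 5: k = 8.17e+12 × 7.73961e-16 = 6.3233e-03 s⁻¹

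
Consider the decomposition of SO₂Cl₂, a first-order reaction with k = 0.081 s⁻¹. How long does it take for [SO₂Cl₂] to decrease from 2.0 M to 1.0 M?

8.557 s

Step 1: For first-order: t = ln([SO₂Cl₂]₀/[SO₂Cl₂])/k
Step 2: t = ln(2.0/1.0)/0.081
Step 3: t = ln(2)/0.081
Step 4: t = 0.6931/0.081 = 8.557 s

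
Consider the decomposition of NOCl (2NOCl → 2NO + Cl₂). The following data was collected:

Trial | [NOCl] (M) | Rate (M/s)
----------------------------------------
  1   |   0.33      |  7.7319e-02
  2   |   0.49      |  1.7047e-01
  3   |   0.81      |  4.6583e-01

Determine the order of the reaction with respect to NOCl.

second order (2)

Step 1: Compare trials to find order n where rate₂/rate₁ = ([NOCl]₂/[NOCl]₁)^n
Step 2: rate₂/rate₁ = 1.7047e-01/7.7319e-02 = 2.205
Step 3: [NOCl]₂/[NOCl]₁ = 0.49/0.33 = 1.485
Step 4: n = ln(2.205)/ln(1.485) = 2.00 ≈ 2
Step 5: The reaction is second order in NOCl.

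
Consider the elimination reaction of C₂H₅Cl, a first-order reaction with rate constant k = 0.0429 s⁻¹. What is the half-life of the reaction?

16.16 s

Step 1: For a first-order reaction, t₁/₂ = ln(2)/k
Step 2: t₁/₂ = ln(2)/0.0429
Step 3: t₁/₂ = 0.6931/0.0429 = 16.16 s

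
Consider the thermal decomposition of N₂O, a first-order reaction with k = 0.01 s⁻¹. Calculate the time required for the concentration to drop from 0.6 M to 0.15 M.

138.6 s

Step 1: For first-order: t = ln([N₂O]₀/[N₂O])/k
Step 2: t = ln(0.6/0.15)/0.01
Step 3: t = ln(4)/0.01
Step 4: t = 1.386/0.01 = 138.6 s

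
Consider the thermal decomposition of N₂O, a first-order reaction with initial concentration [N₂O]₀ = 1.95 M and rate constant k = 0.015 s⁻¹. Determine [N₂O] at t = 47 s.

0.9635 M

Step 1: For a first-order reaction: [N₂O] = [N₂O]₀ × e^(-kt)
Step 2: [N₂O] = 1.95 × e^(-0.015 × 47)
Step 3: [N₂O] = 1.95 × e^(-0.705)
Step 4: [N₂O] = 1.95 × 0.494109 = 0.9635 M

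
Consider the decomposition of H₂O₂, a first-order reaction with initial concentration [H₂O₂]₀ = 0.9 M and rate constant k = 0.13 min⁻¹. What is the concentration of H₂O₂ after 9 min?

0.2793 M

Step 1: For a first-order reaction: [H₂O₂] = [H₂O₂]₀ × e^(-kt)
Step 2: [H₂O₂] = 0.9 × e^(-0.13 × 9)
Step 3: [H₂O₂] = 0.9 × e^(-1.17)
Step 4: [H₂O₂] = 0.9 × 0.310367 = 0.2793 M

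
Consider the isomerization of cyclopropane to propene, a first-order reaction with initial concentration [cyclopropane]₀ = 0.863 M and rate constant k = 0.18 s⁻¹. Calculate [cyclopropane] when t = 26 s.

0.008008 M

Step 1: For a first-order reaction: [cyclopropane] = [cyclopropane]₀ × e^(-kt)
Step 2: [cyclopropane] = 0.863 × e^(-0.18 × 26)
Step 3: [cyclopropane] = 0.863 × e^(-4.68)
Step 4: [cyclopropane] = 0.863 × 0.00927901 = 0.008008 M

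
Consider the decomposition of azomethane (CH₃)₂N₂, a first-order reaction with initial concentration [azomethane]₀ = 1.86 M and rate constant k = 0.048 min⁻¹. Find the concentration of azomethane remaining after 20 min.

0.7122 M

Step 1: For a first-order reaction: [azomethane] = [azomethane]₀ × e^(-kt)
Step 2: [azomethane] = 1.86 × e^(-0.048 × 20)
Step 3: [azomethane] = 1.86 × e^(-0.96)
Step 4: [azomethane] = 1.86 × 0.382893 = 0.7122 M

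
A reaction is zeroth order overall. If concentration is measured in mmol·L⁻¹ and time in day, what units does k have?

mmol·L⁻¹·day⁻¹

Step 1: For overall order n, rate = k × (concentration)^n.
Step 2: Rate has units mmol·L⁻¹·day⁻¹; concentration term has units (mmol·L⁻¹)^0.
Step 3: k = rate / (concentration)^n, so units of k = (mmol·L⁻¹)^(1-0)·day⁻¹ = mmol·L⁻¹·day⁻¹.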